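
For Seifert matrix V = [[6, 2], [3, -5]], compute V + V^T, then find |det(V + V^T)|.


Step 1: Form V + V^T where V = [[6, 2], [3, -5]]
  V^T = [[6, 3], [2, -5]]
  V + V^T = [[12, 5], [5, -10]]
Step 2: det(V + V^T) = 12*(-10) - 5*5
  = -120 - 25 = -145
Step 3: Knot determinant = |det(V + V^T)| = |-145| = 145

145


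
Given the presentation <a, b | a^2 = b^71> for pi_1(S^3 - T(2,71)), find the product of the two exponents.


The relation is a^2 = b^71.
Product of exponents = 2 * 71
= 142

142


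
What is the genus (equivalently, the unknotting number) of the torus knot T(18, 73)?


For a torus knot T(p,q), both the unknotting number and genus equal (p-1)(q-1)/2.
= (18-1)(73-1)/2
= 17*72/2
= 1224/2 = 612

612


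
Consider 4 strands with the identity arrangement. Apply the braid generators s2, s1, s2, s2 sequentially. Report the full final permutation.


Starting with identity [1, 2, 3, 4].
Apply generators in sequence:
  After s2: [1, 3, 2, 4]
  After s1: [3, 1, 2, 4]
  After s2: [3, 2, 1, 4]
  After s2: [3, 1, 2, 4]
Final permutation: [3, 1, 2, 4]

[3, 1, 2, 4]


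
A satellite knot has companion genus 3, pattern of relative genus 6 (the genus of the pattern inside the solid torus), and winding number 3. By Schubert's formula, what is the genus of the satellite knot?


Schubert: g(satellite) = g_rel(pattern) + |winding| * g(companion),
where g_rel(pattern) is the genus of the pattern relative to the solid torus.
= 6 + 3 * 3
= 6 + 9 = 15

15


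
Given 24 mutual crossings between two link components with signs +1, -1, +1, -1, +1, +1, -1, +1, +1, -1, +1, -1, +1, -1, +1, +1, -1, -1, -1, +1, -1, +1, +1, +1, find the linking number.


Step 1: Count positive crossings: 14
Step 2: Count negative crossings: 10
Step 3: Sum of signs = 14 - 10 = 4
Step 4: Linking number = sum/2 = 4/2 = 2

2


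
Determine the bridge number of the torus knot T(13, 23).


The bridge number of T(p,q) is min(p,q).
min(13, 23) = 13

13


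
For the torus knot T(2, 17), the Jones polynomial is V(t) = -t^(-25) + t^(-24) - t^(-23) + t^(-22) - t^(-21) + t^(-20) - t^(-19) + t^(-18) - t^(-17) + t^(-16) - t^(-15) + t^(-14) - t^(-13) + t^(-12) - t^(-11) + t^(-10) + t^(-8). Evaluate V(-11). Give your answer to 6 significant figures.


Substituting t = -11 into V(t) = -t^(-25) + t^(-24) - t^(-23) + t^(-22) - t^(-21) + t^(-20) - t^(-19) + t^(-18) - t^(-17) + t^(-16) - t^(-15) + t^(-14) - t^(-13) + t^(-12) - t^(-11) + t^(-10) + t^(-8):
  (-)t^(-25) = 9.2296e-27
  (+)t^(-24) = 1.01526e-25
  (-)t^(-23) = 1.11678e-24
  (+)t^(-22) = 1.22846e-23
  (-)t^(-21) = 1.35131e-22
  (+)t^(-20) = 1.48644e-21
  (-)t^(-19) = 1.63508e-20
  (+)t^(-18) = 1.79859e-19
  (-)t^(-17) = 1.97845e-18
  (+)t^(-16) = 2.17629e-17
  (-)t^(-15) = 2.39392e-16
  (+)t^(-14) = 2.63331e-15
  (-)t^(-13) = 2.89664e-14
  (+)t^(-12) = 3.18631e-13
  (-)t^(-11) = 3.50494e-12
  (+)t^(-10) = 3.85543e-11
  (+)t^(-8) = 4.66507e-09
Sum = (9.2296e-27) + (1.01526e-25) + (1.11678e-24) + (1.22846e-23) + (1.35131e-22) + (1.48644e-21) + (1.63508e-20) + (1.79859e-19) + (1.97845e-18) + (2.17629e-17) + (2.39392e-16) + (2.63331e-15) + (2.89664e-14) + (3.18631e-13) + (3.50494e-12) + (3.85543e-11) + (4.66507e-09)
= 4.707483564e-09
Rounded to 6 significant figures: 4.70748e-09

4.70748e-09


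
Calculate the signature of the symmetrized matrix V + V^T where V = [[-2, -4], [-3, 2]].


Step 1: V + V^T = [[-4, -7], [-7, 4]]
Step 2: trace = 0, det = -65
Step 3: Discriminant = 0^2 - 4*(-65) = 260
Step 4: Eigenvalues: 8.06226, -8.06226
Step 5: Signature = (# positive eigenvalues) - (# negative eigenvalues) = 0

0


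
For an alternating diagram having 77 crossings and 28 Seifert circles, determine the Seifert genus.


For alternating knots, g = (c - s + 1)/2.
= (77 - 28 + 1)/2
= 50/2 = 25

25


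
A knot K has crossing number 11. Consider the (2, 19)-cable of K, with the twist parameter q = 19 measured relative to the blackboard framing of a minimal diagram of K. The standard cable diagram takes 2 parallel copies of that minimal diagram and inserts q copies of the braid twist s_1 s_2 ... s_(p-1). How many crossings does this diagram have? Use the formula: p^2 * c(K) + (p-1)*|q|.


Step 1: Each of the c(K) crossings of the companion diagram becomes p*p = p^2 crossings among the p parallel strands, and each of the |q| twists s_1 s_2 ... s_(p-1) adds (p-1) crossings.
  Crossings = p^2 * c(K) + (p-1)*|q|
Step 2: = 2^2 * 11 + (2-1)*19
Step 3: = 4*11 + 1*19
Step 4: = 44 + 19 = 63

63


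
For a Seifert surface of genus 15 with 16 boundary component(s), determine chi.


chi = 2 - 2g - b
= 2 - 2*15 - 16
= 2 - 30 - 16 = -44

-44


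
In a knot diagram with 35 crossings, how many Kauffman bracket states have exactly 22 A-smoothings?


We choose which 22 of 35 crossings get A-smoothings.
C(35, 22) = 35! / (22! * 13!)
= 1476337800

1476337800


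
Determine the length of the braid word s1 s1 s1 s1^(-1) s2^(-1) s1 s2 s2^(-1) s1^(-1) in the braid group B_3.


The word length counts the number of generators (including inverses).
Listing each generator: s1, s1, s1, s1^(-1), s2^(-1), s1, s2, s2^(-1), s1^(-1)
There are 9 generators in this braid word.

9


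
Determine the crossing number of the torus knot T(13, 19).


For a torus knot T(p, q) with gcd(p,q)=1,
the crossing number is min(p*(q-1), q*(p-1)).
p*(q-1) = 13*18 = 234
q*(p-1) = 19*12 = 228
min(234, 228) = 228

228


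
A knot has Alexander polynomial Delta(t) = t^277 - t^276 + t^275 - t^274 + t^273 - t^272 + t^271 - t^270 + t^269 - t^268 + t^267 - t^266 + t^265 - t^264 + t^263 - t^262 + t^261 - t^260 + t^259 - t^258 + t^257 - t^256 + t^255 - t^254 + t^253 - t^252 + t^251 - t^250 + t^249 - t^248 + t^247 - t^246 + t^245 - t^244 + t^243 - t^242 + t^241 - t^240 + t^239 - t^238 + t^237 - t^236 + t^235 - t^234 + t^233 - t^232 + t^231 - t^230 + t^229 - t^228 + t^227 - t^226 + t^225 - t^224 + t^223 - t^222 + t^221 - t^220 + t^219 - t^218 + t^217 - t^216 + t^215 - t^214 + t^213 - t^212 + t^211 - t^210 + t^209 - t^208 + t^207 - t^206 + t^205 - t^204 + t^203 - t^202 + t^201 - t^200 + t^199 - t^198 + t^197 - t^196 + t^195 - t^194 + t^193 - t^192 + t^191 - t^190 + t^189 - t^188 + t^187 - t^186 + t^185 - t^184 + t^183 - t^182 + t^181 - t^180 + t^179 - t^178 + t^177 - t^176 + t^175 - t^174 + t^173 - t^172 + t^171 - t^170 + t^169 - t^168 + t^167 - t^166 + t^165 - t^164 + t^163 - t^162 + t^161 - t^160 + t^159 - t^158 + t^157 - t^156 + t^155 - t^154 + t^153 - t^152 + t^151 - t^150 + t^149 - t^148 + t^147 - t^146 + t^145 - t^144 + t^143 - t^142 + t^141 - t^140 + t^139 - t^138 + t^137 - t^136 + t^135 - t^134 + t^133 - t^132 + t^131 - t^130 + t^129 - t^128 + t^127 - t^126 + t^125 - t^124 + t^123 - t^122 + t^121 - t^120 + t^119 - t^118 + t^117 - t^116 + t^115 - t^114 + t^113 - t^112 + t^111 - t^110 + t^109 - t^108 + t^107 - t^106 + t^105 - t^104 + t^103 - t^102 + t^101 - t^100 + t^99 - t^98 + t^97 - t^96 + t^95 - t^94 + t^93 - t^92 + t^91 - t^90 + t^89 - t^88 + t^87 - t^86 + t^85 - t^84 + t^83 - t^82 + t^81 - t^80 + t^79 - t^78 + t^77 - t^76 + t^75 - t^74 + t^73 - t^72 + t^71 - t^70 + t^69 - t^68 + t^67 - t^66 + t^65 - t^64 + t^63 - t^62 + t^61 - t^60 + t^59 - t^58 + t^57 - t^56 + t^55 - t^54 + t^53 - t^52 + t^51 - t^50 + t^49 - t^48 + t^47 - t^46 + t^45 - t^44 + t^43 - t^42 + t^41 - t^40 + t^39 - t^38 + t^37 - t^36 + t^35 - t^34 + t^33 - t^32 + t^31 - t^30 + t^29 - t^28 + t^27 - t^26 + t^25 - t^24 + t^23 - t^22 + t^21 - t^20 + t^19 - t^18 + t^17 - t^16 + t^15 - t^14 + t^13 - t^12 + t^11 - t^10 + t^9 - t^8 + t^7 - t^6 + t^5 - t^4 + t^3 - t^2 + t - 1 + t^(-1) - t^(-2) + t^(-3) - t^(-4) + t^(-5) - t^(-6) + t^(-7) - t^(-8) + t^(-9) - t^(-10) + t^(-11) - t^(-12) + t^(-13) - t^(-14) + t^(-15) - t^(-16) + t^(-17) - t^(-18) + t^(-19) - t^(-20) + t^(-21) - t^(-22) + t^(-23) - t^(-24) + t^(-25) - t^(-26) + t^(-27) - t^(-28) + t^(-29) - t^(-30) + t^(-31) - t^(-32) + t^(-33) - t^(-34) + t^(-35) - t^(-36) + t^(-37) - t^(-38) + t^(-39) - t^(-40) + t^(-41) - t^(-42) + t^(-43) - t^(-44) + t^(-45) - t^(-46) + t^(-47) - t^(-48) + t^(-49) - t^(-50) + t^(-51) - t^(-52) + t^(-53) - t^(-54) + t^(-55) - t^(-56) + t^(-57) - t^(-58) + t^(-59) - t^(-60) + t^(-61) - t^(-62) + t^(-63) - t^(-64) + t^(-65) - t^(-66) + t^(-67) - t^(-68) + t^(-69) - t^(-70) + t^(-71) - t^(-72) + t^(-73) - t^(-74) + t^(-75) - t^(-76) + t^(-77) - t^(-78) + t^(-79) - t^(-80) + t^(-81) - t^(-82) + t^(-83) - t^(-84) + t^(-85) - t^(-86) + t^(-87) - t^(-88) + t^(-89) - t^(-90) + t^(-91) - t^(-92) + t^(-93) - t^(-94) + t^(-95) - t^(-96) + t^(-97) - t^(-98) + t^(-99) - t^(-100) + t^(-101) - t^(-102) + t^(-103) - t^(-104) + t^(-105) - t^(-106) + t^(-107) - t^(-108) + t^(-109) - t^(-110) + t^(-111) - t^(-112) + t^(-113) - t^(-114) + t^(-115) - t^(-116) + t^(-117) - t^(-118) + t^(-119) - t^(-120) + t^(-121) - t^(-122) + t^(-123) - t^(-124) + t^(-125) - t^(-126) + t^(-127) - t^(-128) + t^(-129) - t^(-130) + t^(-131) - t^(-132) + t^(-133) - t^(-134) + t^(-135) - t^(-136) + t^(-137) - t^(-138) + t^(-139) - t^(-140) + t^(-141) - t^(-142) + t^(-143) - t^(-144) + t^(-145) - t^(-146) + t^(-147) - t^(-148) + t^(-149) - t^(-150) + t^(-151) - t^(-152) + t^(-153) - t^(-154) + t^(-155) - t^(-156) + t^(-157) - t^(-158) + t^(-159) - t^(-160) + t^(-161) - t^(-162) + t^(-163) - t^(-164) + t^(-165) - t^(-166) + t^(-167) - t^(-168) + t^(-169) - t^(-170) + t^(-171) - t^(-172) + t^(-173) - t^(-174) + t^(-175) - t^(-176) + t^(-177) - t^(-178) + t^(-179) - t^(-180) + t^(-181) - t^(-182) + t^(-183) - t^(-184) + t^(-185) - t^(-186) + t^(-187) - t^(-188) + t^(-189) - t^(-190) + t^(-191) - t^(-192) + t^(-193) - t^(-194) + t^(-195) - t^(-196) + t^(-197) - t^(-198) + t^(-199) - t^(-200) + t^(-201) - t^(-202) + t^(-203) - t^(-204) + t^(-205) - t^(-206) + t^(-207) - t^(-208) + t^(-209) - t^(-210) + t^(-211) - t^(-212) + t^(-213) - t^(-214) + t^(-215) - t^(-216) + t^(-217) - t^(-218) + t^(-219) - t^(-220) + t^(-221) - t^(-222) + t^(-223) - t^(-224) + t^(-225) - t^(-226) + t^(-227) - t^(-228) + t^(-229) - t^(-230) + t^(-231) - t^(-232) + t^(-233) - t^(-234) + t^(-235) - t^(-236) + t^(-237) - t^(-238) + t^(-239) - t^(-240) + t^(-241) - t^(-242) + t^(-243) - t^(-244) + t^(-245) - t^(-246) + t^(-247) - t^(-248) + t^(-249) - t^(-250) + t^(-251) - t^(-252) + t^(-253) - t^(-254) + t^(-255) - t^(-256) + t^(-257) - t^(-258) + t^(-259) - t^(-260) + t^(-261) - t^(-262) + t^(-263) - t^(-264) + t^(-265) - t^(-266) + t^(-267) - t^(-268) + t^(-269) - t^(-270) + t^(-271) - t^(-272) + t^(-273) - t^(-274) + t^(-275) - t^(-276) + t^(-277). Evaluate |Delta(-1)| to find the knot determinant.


Step 1: The polynomial has 555 terms with alternating signs, exponents from 277 down to -277.
Step 2: Substitute t = -1. The i-th term has coefficient (-1)^i and exponent (m-i),
  so its value is (-1)^i * (-1)^(m-i) = (-1)^m = -1 for every i.
Step 3: All 555 terms equal -1, so Delta(-1) = 555 * (-1) = -555
Step 4: |Delta(-1)| = 555

555


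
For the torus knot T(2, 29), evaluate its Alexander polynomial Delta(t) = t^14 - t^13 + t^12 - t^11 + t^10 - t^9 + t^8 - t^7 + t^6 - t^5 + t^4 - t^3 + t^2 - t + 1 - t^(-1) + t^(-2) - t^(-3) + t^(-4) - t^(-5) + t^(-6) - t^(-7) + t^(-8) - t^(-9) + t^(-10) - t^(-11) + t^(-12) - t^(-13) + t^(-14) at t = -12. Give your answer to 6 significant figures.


Substituting t = -12 into Delta(t) = t^14 - t^13 + t^12 - t^11 + t^10 - t^9 + t^8 - t^7 + t^6 - t^5 + t^4 - t^3 + t^2 - t + 1 - t^(-1) + t^(-2) - t^(-3) + t^(-4) - t^(-5) + t^(-6) - t^(-7) + t^(-8) - t^(-9) + t^(-10) - t^(-11) + t^(-12) - t^(-13) + t^(-14):
Term values: (1283918464548864) + (106993205379072) + (8916100448256) + (743008370688) + (61917364224) + (5159780352) + (429981696) + (35831808) + (2985984) + (248832) + (20736) + (1728) + (144) + (12) + (1) + (0.0833333) + (0.00694444) + (0.000578704) + (4.82253e-05) + (4.01878e-06) + (3.34898e-07) + (2.79082e-08) + (2.32568e-09) + (1.93807e-10) + (1.61506e-11) + (1.34588e-12) + (1.12157e-13) + (9.34639e-15) + (7.78866e-16)
Sum = 1.400638325e+15
Rounded to 6 significant figures: 1.40064e+15

1.40064e+15


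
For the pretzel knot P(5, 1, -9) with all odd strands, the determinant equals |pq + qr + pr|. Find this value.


Step 1: Compute pq + qr + pr.
pq = 5*1 = 5
qr = 1*(-9) = -9
pr = 5*(-9) = -45
pq + qr + pr = 5 + (-9) + (-45) = -49
Step 2: Take absolute value.
det(P(5,1,-9)) = |-49| = 49

49


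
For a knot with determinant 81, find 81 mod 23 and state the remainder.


Step 1: A knot is p-colorable if and only if p divides its determinant.
Step 2: Compute 81 mod 23.
81 = 3 * 23 + 12
Step 3: 81 mod 23 = 12
Step 4: The knot is 23-colorable: no

12


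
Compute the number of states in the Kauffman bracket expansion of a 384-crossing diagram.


Each crossing contributes 2 choices (A-smoothing or B-smoothing).
Total states = 2^384 = 39402006196394479212279040100143613805079739270465446667948293404245721771497210611414266254884915640806627990306816

39402006196394479212279040100143613805079739270465446667948293404245721771497210611414266254884915640806627990306816


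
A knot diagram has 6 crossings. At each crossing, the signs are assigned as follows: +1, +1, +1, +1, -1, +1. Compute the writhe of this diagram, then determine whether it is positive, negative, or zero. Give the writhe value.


Step 1: Count positive crossings (+1).
Positive crossings: 5
Step 2: Count negative crossings (-1).
Negative crossings: 1
Step 3: Writhe = (positive) - (negative)
w = 5 - 1 = 4
Step 4: |w| = 4, and w is positive

4


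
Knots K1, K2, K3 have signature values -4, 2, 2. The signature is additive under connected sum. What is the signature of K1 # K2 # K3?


The signature is additive under connected sum.
signature(K1 # K2 # K3) = (-4) + (2) + (2)
= 0

0


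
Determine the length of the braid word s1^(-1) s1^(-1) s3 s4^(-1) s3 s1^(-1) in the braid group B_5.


The word length counts the number of generators (including inverses).
Listing each generator: s1^(-1), s1^(-1), s3, s4^(-1), s3, s1^(-1)
There are 6 generators in this braid word.

6


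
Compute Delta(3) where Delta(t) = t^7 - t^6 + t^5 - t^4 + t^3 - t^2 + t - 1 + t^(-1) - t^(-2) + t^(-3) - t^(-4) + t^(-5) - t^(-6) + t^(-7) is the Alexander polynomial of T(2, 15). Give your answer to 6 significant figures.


Substituting t = 3 into Delta(t) = t^7 - t^6 + t^5 - t^4 + t^3 - t^2 + t - 1 + t^(-1) - t^(-2) + t^(-3) - t^(-4) + t^(-5) - t^(-6) + t^(-7):
Term values: (2187) + (-729) + (243) + (-81) + (27) + (-9) + (3) + (-1) + (0.333333) + (-0.111111) + (0.037037) + (-0.0123457) + (0.00411523) + (-0.00137174) + (0.000457247)
Sum = 1640.250114
Rounded to 6 significant figures: 1640.25

1640.25


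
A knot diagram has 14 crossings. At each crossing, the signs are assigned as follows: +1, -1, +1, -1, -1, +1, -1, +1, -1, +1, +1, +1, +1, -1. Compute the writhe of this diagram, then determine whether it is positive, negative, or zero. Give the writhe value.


Step 1: Count positive crossings (+1).
Positive crossings: 8
Step 2: Count negative crossings (-1).
Negative crossings: 6
Step 3: Writhe = (positive) - (negative)
w = 8 - 6 = 2
Step 4: |w| = 2, and w is positive

2


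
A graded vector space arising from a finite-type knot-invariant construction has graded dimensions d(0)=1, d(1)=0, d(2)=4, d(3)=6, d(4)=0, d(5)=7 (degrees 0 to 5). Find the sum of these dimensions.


Total dimension = d(0) + d(1) + ... + d(5)
= 1 + 0 + 4 + 6 + 0 + 7
= 18

18


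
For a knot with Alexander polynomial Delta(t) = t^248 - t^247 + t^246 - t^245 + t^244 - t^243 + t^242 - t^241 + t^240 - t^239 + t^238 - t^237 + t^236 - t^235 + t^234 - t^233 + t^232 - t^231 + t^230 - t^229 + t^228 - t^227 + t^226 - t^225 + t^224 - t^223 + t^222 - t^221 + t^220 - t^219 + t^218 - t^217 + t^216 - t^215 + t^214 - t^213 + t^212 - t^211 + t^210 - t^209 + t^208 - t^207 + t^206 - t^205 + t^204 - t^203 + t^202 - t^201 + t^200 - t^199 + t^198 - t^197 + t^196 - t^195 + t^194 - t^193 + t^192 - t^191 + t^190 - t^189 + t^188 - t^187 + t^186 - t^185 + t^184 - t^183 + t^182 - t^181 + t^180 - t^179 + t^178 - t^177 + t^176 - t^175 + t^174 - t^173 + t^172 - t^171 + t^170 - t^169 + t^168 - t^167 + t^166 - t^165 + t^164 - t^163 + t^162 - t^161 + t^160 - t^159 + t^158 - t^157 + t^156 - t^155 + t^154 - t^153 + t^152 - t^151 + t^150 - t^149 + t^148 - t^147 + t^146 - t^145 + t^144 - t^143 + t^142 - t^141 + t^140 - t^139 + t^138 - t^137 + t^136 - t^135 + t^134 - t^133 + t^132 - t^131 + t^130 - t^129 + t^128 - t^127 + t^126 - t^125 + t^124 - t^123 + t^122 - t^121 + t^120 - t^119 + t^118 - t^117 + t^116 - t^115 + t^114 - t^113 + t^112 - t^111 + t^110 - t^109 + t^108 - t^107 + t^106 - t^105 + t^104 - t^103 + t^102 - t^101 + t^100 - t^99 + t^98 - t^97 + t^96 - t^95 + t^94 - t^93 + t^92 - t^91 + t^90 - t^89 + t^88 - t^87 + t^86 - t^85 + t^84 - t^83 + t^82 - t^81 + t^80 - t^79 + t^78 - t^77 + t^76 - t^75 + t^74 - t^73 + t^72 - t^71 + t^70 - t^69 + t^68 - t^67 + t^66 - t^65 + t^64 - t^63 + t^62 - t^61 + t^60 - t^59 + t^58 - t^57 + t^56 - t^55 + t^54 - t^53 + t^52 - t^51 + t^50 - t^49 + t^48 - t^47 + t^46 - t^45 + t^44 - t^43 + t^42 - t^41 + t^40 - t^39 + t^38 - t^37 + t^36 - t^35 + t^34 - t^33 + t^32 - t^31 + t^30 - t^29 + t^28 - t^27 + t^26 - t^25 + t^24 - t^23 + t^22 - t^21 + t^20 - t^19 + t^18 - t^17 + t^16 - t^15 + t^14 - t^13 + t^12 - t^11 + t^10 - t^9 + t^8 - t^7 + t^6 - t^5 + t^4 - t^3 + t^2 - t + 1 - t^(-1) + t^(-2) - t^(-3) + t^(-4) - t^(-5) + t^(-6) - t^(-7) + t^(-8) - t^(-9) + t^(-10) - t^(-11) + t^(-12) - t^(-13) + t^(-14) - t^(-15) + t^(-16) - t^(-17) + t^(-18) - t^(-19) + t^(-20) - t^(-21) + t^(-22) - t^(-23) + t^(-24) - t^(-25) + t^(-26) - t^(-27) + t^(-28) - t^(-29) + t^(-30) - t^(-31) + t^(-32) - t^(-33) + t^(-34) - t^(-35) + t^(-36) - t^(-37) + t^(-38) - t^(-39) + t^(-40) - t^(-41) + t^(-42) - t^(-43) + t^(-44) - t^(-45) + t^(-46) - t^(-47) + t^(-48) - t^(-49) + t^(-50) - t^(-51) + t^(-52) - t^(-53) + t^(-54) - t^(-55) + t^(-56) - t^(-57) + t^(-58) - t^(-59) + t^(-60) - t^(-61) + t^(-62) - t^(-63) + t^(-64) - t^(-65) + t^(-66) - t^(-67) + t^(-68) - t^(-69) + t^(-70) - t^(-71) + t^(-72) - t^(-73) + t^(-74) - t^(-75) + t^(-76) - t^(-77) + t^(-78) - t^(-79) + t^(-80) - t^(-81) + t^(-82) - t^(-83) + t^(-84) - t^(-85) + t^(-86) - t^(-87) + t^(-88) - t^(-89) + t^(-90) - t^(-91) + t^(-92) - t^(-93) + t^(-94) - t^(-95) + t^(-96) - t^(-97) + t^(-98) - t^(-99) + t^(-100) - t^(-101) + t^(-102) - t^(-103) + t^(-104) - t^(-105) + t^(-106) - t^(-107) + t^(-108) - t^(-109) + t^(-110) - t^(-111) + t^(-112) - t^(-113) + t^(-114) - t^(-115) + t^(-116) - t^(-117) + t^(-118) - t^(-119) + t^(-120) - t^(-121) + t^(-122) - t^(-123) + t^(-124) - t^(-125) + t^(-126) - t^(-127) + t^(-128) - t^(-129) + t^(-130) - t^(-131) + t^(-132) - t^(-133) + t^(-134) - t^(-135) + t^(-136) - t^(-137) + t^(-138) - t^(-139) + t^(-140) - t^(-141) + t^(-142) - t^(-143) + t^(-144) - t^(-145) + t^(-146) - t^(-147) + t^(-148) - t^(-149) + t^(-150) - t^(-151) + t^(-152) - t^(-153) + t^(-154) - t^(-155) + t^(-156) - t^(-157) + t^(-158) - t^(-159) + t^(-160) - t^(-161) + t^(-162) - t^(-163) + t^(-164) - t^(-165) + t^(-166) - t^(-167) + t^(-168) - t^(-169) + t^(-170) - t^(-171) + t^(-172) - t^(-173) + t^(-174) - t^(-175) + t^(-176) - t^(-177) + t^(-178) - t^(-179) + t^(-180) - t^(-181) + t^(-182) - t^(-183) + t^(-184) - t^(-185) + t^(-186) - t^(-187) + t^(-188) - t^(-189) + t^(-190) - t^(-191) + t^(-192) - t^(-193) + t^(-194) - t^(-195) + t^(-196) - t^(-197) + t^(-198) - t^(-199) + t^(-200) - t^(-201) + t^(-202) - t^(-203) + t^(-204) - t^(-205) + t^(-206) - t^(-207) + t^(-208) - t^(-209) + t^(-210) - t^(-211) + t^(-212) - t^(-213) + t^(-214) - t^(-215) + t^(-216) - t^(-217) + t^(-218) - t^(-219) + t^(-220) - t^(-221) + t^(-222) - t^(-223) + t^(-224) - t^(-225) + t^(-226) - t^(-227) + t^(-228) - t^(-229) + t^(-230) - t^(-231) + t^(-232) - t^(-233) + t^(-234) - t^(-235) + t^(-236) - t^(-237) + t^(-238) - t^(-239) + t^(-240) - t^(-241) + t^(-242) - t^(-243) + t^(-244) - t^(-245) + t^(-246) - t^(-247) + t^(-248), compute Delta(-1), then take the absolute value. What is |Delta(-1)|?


Step 1: The polynomial has 497 terms with alternating signs, exponents from 248 down to -248.
Step 2: Substitute t = -1. The i-th term has coefficient (-1)^i and exponent (m-i),
  so its value is (-1)^i * (-1)^(m-i) = (-1)^m = 1 for every i.
Step 3: All 497 terms equal 1, so Delta(-1) = 497 * (1) = 497
Step 4: |Delta(-1)| = 497

497


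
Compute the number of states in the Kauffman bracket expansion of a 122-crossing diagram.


Each crossing contributes 2 choices (A-smoothing or B-smoothing).
Total states = 2^122 = 5316911983139663491615228241121378304

5316911983139663491615228241121378304


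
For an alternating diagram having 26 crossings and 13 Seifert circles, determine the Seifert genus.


For alternating knots, g = (c - s + 1)/2.
= (26 - 13 + 1)/2
= 14/2 = 7

7


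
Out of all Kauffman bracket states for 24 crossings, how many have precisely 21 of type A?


We choose which 21 of 24 crossings get A-smoothings.
C(24, 21) = 24! / (21! * 3!)
= 2024

2024


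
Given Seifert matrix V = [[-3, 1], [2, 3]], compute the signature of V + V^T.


Step 1: V + V^T = [[-6, 3], [3, 6]]
Step 2: trace = 0, det = -45
Step 3: Discriminant = 0^2 - 4*(-45) = 180
Step 4: Eigenvalues: 6.7082, -6.7082
Step 5: Signature = (# positive eigenvalues) - (# negative eigenvalues) = 0

0


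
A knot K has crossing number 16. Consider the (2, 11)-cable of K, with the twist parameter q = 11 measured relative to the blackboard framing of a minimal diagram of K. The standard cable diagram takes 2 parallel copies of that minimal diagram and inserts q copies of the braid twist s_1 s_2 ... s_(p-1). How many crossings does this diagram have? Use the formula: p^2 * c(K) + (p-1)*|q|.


Step 1: Each of the c(K) crossings of the companion diagram becomes p*p = p^2 crossings among the p parallel strands, and each of the |q| twists s_1 s_2 ... s_(p-1) adds (p-1) crossings.
  Crossings = p^2 * c(K) + (p-1)*|q|
Step 2: = 2^2 * 16 + (2-1)*11
Step 3: = 4*16 + 1*11
Step 4: = 64 + 11 = 75

75


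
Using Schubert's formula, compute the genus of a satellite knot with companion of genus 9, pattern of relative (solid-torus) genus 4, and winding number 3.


Schubert: g(satellite) = g_rel(pattern) + |winding| * g(companion),
where g_rel(pattern) is the genus of the pattern relative to the solid torus.
= 4 + 3 * 9
= 4 + 27 = 31

31


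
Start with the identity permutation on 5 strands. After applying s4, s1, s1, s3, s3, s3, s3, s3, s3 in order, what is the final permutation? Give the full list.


Starting with identity [1, 2, 3, 4, 5].
Apply generators in sequence:
  After s4: [1, 2, 3, 5, 4]
  After s1: [2, 1, 3, 5, 4]
  After s1: [1, 2, 3, 5, 4]
  After s3: [1, 2, 5, 3, 4]
  After s3: [1, 2, 3, 5, 4]
  After s3: [1, 2, 5, 3, 4]
  After s3: [1, 2, 3, 5, 4]
  After s3: [1, 2, 5, 3, 4]
  After s3: [1, 2, 3, 5, 4]
Final permutation: [1, 2, 3, 5, 4]

[1, 2, 3, 5, 4]


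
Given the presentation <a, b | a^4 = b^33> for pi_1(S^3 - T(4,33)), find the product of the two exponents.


The relation is a^4 = b^33.
Product of exponents = 4 * 33
= 132

132


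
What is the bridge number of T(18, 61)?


The bridge number of T(p,q) is min(p,q).
min(18, 61) = 18

18


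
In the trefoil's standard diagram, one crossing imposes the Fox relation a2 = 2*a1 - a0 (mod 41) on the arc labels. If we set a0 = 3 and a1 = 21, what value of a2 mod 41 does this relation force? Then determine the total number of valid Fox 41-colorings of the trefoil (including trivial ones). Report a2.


Step 1: Apply the given crossing relation 2*a1 - a0 - a2 = 0 (mod 41).
  a2 = 2*a1 - a0 mod 41
  a2 = 2*21 - 3 mod 41
  a2 = 42 - 3 mod 41
  a2 = 39 mod 41 = 39
Step 2: The trefoil has determinant 3.
  Number of Fox p-colorings (p prime) is p^2 if p = 3, else p.
  Since 41 does not divide 3, only trivial (constant) colorings exist.
  (So the trial a0 = 3, a1 = 21 with a0 != a1 does NOT extend to a valid coloring of the whole trefoil: the other two crossing relations require 3*(a1 - a0) = 0 (mod 41), which fails.)
  Total colorings = 41
Step 3: a2 = 39, total Fox 41-colorings = 41

39


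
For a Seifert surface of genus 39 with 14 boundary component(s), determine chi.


chi = 2 - 2g - b
= 2 - 2*39 - 14
= 2 - 78 - 14 = -90

-90


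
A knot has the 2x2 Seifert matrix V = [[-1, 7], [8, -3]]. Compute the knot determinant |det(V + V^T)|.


Step 1: Form V + V^T where V = [[-1, 7], [8, -3]]
  V^T = [[-1, 8], [7, -3]]
  V + V^T = [[-2, 15], [15, -6]]
Step 2: det(V + V^T) = (-2)*(-6) - 15*15
  = 12 - 225 = -213
Step 3: Knot determinant = |det(V + V^T)| = |-213| = 213

213


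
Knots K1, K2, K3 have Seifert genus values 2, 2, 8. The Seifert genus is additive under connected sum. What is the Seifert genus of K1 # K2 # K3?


The Seifert genus is additive under connected sum.
Seifert genus(K1 # K2 # K3) = (2) + (2) + (8)
= 12

12


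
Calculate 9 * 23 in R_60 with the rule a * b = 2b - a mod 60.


9 * 23 = 2*23 - 9 mod 60
= 46 - 9 mod 60
= 37 mod 60 = 37

37


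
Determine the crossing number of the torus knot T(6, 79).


For a torus knot T(p, q) with gcd(p,q)=1,
the crossing number is min(p*(q-1), q*(p-1)).
p*(q-1) = 6*78 = 468
q*(p-1) = 79*5 = 395
min(468, 395) = 395

395


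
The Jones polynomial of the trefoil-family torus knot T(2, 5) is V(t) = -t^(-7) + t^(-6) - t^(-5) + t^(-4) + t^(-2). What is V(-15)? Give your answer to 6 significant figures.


Substituting t = -15 into V(t) = -t^(-7) + t^(-6) - t^(-5) + t^(-4) + t^(-2):
  (-)t^(-7) = 5.85277e-09
  (+)t^(-6) = 8.77915e-08
  (-)t^(-5) = 1.31687e-06
  (+)t^(-4) = 1.97531e-05
  (+)t^(-2) = 0.00444444
Sum = (5.85277e-09) + (8.77915e-08) + (1.31687e-06) + (1.97531e-05) + (0.00444444)
= 0.004465608048
Rounded to 6 significant figures: 0.00446561

0.00446561


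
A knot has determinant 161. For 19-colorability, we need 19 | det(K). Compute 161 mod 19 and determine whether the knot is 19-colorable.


Step 1: A knot is p-colorable if and only if p divides its determinant.
Step 2: Compute 161 mod 19.
161 = 8 * 19 + 9
Step 3: 161 mod 19 = 9
Step 4: The knot is 19-colorable: no

9


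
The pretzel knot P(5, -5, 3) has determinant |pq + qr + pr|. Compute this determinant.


Step 1: Compute pq + qr + pr.
pq = 5*(-5) = -25
qr = (-5)*3 = -15
pr = 5*3 = 15
pq + qr + pr = -25 + (-15) + 15 = -25
Step 2: Take absolute value.
det(P(5,-5,3)) = |-25| = 25

25


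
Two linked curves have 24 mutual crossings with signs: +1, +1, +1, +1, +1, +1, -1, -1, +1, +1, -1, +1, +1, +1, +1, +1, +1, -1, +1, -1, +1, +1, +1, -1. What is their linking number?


Step 1: Count positive crossings: 18
Step 2: Count negative crossings: 6
Step 3: Sum of signs = 18 - 6 = 12
Step 4: Linking number = sum/2 = 12/2 = 6

6


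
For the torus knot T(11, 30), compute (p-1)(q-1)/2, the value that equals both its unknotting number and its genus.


For a torus knot T(p,q), both the unknotting number and genus equal (p-1)(q-1)/2.
= (11-1)(30-1)/2
= 10*29/2
= 290/2 = 145

145


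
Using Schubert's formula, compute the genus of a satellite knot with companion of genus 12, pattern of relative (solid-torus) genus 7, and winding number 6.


Schubert: g(satellite) = g_rel(pattern) + |winding| * g(companion),
where g_rel(pattern) is the genus of the pattern relative to the solid torus.
= 7 + 6 * 12
= 7 + 72 = 79

79


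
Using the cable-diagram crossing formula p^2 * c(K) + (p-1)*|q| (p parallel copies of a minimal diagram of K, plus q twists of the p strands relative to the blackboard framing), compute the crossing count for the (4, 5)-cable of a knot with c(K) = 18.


Step 1: Each of the c(K) crossings of the companion diagram becomes p*p = p^2 crossings among the p parallel strands, and each of the |q| twists s_1 s_2 ... s_(p-1) adds (p-1) crossings.
  Crossings = p^2 * c(K) + (p-1)*|q|
Step 2: = 4^2 * 18 + (4-1)*5
Step 3: = 16*18 + 3*5
Step 4: = 288 + 15 = 303

303


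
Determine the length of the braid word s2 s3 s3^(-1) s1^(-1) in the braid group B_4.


The word length counts the number of generators (including inverses).
Listing each generator: s2, s3, s3^(-1), s1^(-1)
There are 4 generators in this braid word.

4


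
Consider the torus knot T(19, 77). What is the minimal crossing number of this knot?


For a torus knot T(p, q) with gcd(p,q)=1,
the crossing number is min(p*(q-1), q*(p-1)).
p*(q-1) = 19*76 = 1444
q*(p-1) = 77*18 = 1386
min(1444, 1386) = 1386

1386


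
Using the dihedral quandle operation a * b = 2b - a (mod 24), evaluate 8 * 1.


8 * 1 = 2*1 - 8 mod 24
= 2 - 8 mod 24
= -6 mod 24 = 18

18


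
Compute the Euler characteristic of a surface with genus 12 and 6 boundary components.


chi = 2 - 2g - b
= 2 - 2*12 - 6
= 2 - 24 - 6 = -28

-28


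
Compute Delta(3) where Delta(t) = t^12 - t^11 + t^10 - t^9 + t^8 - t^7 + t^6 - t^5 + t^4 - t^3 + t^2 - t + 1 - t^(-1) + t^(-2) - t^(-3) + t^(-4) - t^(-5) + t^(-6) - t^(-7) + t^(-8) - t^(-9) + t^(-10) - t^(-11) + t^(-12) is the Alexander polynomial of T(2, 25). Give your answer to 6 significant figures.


Substituting t = 3 into Delta(t) = t^12 - t^11 + t^10 - t^9 + t^8 - t^7 + t^6 - t^5 + t^4 - t^3 + t^2 - t + 1 - t^(-1) + t^(-2) - t^(-3) + t^(-4) - t^(-5) + t^(-6) - t^(-7) + t^(-8) - t^(-9) + t^(-10) - t^(-11) + t^(-12):
Term values: (531441) + (-177147) + (59049) + (-19683) + (6561) + (-2187) + (729) + (-243) + (81) + (-27) + (9) + (-3) + (1) + (-0.333333) + (0.111111) + (-0.037037) + (0.0123457) + (-0.00411523) + (0.00137174) + (-0.000457247) + (0.000152416) + (-5.08053e-05) + (1.69351e-05) + (-5.64503e-06) + (1.88168e-06)
Sum = 398580.75
Rounded to 6 significant figures: 398581

398581


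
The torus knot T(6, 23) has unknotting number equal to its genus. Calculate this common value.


For a torus knot T(p,q), both the unknotting number and genus equal (p-1)(q-1)/2.
= (6-1)(23-1)/2
= 5*22/2
= 110/2 = 55

55


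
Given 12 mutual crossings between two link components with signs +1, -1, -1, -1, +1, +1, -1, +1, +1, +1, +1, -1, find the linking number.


Step 1: Count positive crossings: 7
Step 2: Count negative crossings: 5
Step 3: Sum of signs = 7 - 5 = 2
Step 4: Linking number = sum/2 = 2/2 = 1

1


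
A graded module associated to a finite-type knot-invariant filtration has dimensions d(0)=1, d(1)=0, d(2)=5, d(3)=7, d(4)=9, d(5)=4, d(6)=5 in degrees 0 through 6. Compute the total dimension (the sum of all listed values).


Total dimension = d(0) + d(1) + ... + d(6)
= 1 + 0 + 5 + 7 + 9 + 4 + 5
= 31

31


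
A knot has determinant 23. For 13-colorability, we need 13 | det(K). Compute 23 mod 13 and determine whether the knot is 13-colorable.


Step 1: A knot is p-colorable if and only if p divides its determinant.
Step 2: Compute 23 mod 13.
23 = 1 * 13 + 10
Step 3: 23 mod 13 = 10
Step 4: The knot is 13-colorable: no

10


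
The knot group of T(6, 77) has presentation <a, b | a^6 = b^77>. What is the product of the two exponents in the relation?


The relation is a^6 = b^77.
Product of exponents = 6 * 77
= 462

462


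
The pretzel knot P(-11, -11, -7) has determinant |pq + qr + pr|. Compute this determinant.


Step 1: Compute pq + qr + pr.
pq = (-11)*(-11) = 121
qr = (-11)*(-7) = 77
pr = (-11)*(-7) = 77
pq + qr + pr = 121 + 77 + 77 = 275
Step 2: Take absolute value.
det(P(-11,-11,-7)) = |275| = 275

275


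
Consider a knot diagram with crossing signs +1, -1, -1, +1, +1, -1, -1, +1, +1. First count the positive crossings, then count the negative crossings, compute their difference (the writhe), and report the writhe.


Step 1: Count positive crossings (+1).
Positive crossings: 5
Step 2: Count negative crossings (-1).
Negative crossings: 4
Step 3: Writhe = (positive) - (negative)
w = 5 - 4 = 1
Step 4: |w| = 1, and w is positive

1


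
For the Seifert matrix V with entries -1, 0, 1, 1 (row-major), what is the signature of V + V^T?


Step 1: V + V^T = [[-2, 1], [1, 2]]
Step 2: trace = 0, det = -5
Step 3: Discriminant = 0^2 - 4*(-5) = 20
Step 4: Eigenvalues: 2.23607, -2.23607
Step 5: Signature = (# positive eigenvalues) - (# negative eigenvalues) = 0

0


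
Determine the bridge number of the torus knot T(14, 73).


The bridge number of T(p,q) is min(p,q).
min(14, 73) = 14

14


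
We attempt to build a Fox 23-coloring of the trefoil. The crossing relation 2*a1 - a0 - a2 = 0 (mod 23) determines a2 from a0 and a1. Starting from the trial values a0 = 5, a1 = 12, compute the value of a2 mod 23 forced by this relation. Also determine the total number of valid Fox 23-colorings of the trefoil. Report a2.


Step 1: Apply the given crossing relation 2*a1 - a0 - a2 = 0 (mod 23).
  a2 = 2*a1 - a0 mod 23
  a2 = 2*12 - 5 mod 23
  a2 = 24 - 5 mod 23
  a2 = 19 mod 23 = 19
Step 2: The trefoil has determinant 3.
  Number of Fox p-colorings (p prime) is p^2 if p = 3, else p.
  Since 23 does not divide 3, only trivial (constant) colorings exist.
  (So the trial a0 = 5, a1 = 12 with a0 != a1 does NOT extend to a valid coloring of the whole trefoil: the other two crossing relations require 3*(a1 - a0) = 0 (mod 23), which fails.)
  Total colorings = 23
Step 3: a2 = 19, total Fox 23-colorings = 23

19


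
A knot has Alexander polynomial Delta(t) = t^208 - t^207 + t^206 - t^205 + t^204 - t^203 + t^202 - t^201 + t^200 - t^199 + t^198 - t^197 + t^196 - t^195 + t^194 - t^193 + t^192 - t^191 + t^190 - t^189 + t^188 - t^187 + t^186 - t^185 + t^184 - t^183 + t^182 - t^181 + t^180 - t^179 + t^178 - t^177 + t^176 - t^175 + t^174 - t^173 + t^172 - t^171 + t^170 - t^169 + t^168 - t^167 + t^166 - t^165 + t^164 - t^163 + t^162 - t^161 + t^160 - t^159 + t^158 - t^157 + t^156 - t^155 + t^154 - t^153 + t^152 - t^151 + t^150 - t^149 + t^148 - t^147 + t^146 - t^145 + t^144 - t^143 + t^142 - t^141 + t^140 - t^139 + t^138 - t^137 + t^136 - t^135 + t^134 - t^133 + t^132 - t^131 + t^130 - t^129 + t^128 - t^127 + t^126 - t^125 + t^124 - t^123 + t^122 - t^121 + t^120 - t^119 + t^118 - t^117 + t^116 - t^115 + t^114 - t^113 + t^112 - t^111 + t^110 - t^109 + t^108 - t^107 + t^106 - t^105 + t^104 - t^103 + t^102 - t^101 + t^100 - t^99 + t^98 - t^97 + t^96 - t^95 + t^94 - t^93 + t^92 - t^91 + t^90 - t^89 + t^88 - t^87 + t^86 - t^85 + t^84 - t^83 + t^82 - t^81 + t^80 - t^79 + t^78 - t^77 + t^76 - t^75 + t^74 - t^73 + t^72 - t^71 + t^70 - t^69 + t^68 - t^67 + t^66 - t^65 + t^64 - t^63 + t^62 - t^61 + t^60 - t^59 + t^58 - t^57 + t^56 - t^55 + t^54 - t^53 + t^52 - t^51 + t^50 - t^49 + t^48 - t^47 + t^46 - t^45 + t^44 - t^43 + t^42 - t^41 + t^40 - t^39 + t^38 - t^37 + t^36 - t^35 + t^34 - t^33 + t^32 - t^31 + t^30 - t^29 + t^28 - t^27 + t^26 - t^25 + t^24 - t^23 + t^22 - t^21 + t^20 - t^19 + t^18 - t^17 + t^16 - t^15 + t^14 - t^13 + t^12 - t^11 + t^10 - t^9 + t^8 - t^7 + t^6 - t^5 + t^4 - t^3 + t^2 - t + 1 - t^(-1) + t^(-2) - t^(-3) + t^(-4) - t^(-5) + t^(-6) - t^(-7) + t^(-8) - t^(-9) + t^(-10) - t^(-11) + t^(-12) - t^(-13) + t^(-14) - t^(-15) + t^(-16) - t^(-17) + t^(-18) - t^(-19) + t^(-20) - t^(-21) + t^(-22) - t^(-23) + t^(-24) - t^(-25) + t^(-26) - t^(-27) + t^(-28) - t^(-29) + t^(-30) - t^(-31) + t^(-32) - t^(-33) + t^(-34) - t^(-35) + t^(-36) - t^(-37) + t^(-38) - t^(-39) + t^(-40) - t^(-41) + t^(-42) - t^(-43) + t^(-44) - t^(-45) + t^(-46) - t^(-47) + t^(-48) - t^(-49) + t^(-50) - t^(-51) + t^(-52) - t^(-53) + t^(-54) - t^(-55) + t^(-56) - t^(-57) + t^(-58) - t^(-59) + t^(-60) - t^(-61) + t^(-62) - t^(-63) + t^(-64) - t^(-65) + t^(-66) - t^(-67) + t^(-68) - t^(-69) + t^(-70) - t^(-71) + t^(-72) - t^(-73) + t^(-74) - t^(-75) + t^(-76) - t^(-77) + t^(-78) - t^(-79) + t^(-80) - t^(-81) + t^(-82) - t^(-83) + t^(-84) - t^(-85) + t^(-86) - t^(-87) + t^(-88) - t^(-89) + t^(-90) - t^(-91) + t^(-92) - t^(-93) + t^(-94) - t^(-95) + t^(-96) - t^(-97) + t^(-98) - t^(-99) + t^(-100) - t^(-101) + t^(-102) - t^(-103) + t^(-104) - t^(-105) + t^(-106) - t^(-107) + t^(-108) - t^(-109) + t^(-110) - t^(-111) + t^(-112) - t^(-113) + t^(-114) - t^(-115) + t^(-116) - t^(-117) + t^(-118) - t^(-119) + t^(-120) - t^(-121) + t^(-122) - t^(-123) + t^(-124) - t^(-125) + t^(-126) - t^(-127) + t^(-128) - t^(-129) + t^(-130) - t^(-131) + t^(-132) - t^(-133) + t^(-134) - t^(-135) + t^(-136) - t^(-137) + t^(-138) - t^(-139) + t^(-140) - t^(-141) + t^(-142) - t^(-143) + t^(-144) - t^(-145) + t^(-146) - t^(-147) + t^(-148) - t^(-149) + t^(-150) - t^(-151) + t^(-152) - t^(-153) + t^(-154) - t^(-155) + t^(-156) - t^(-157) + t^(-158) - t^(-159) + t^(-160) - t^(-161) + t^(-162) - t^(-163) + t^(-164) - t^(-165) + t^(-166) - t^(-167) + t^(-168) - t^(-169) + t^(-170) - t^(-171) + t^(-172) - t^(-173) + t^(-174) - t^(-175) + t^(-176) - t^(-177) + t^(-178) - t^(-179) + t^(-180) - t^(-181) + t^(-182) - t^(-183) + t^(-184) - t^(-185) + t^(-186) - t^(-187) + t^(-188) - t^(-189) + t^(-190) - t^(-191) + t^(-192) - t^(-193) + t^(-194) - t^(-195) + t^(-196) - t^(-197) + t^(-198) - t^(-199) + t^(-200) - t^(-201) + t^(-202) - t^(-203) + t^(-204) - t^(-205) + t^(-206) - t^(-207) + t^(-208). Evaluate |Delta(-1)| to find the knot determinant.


Step 1: The polynomial has 417 terms with alternating signs, exponents from 208 down to -208.
Step 2: Substitute t = -1. The i-th term has coefficient (-1)^i and exponent (m-i),
  so its value is (-1)^i * (-1)^(m-i) = (-1)^m = 1 for every i.
Step 3: All 417 terms equal 1, so Delta(-1) = 417 * (1) = 417
Step 4: |Delta(-1)| = 417

417


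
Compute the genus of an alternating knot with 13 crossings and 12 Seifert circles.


For alternating knots, g = (c - s + 1)/2.
= (13 - 12 + 1)/2
= 2/2 = 1

1


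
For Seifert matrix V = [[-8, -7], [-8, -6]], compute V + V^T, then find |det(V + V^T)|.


Step 1: Form V + V^T where V = [[-8, -7], [-8, -6]]
  V^T = [[-8, -8], [-7, -6]]
  V + V^T = [[-16, -15], [-15, -12]]
Step 2: det(V + V^T) = (-16)*(-12) - (-15)*(-15)
  = 192 - 225 = -33
Step 3: Knot determinant = |det(V + V^T)| = |-33| = 33

33


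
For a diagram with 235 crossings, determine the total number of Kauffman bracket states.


Each crossing contributes 2 choices (A-smoothing or B-smoothing).
Total states = 2^235 = 55213970774324510299478046898216203619608871777363092441300193790394368

55213970774324510299478046898216203619608871777363092441300193790394368


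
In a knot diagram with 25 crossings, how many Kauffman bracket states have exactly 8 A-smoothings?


We choose which 8 of 25 crossings get A-smoothings.
C(25, 8) = 25! / (8! * 17!)
= 1081575

1081575


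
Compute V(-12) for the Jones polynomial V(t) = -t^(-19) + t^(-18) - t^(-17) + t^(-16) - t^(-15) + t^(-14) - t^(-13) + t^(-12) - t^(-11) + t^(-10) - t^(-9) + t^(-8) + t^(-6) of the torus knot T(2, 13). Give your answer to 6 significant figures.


Substituting t = -12 into V(t) = -t^(-19) + t^(-18) - t^(-17) + t^(-16) - t^(-15) + t^(-14) - t^(-13) + t^(-12) - t^(-11) + t^(-10) - t^(-9) + t^(-8) + t^(-6):
  (-)t^(-19) = 3.13009e-21
  (+)t^(-18) = 3.7561e-20
  (-)t^(-17) = 4.50732e-19
  (+)t^(-16) = 5.40879e-18
  (-)t^(-15) = 6.49055e-17
  (+)t^(-14) = 7.78866e-16
  (-)t^(-13) = 9.34639e-15
  (+)t^(-12) = 1.12157e-13
  (-)t^(-11) = 1.34588e-12
  (+)t^(-10) = 1.61506e-11
  (-)t^(-9) = 1.93807e-10
  (+)t^(-8) = 2.32568e-09
  (+)t^(-6) = 3.34898e-07
Sum = (3.13009e-21) + (3.7561e-20) + (4.50732e-19) + (5.40879e-18) + (6.49055e-17) + (7.78866e-16) + (9.34639e-15) + (1.12157e-13) + (1.34588e-12) + (1.61506e-11) + (1.93807e-10) + (2.32568e-09) + (3.34898e-07)
= 3.374350826e-07
Rounded to 6 significant figures: 3.37435e-07

3.37435e-07


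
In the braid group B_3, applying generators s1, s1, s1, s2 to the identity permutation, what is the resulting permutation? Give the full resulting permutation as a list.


Starting with identity [1, 2, 3].
Apply generators in sequence:
  After s1: [2, 1, 3]
  After s1: [1, 2, 3]
  After s1: [2, 1, 3]
  After s2: [2, 3, 1]
Final permutation: [2, 3, 1]

[2, 3, 1]


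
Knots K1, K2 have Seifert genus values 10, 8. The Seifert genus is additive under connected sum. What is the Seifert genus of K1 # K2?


The Seifert genus is additive under connected sum.
Seifert genus(K1 # K2) = (10) + (8)
= 18

18


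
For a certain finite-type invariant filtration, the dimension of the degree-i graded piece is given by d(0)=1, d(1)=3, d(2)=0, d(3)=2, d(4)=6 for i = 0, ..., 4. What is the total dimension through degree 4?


Total dimension = d(0) + d(1) + ... + d(4)
= 1 + 3 + 0 + 2 + 6
= 12

12
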